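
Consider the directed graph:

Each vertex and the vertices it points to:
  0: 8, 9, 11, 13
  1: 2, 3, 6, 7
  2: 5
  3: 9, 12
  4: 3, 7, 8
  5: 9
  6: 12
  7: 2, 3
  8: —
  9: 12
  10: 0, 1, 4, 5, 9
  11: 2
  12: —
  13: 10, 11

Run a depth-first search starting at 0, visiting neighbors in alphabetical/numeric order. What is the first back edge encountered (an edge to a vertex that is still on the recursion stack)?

10->0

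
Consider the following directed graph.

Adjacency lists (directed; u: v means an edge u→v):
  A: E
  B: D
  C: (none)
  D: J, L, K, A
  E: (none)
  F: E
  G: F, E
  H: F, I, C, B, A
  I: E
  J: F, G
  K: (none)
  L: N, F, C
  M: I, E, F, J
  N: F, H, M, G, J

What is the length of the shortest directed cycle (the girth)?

5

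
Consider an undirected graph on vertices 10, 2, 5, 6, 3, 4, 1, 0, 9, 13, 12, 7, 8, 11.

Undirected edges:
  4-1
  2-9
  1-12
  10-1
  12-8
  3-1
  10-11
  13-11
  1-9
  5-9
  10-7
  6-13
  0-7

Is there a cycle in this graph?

DFS, tracking each vertex's parent; an edge to a visited non-parent vertex closes a cycle.
Start from 5:
visit 5 (parent –)
  visit 9 (parent 5)
    visit 1 (parent 9)
      visit 4 (parent 1)
        4–1: parent, skip
      visit 12 (parent 1)
        12–1: parent, skip
        visit 8 (parent 12)
          8–12: parent, skip
      visit 10 (parent 1)
        visit 11 (parent 10)
          11–10: parent, skip
          visit 13 (parent 11)
            13–11: parent, skip
            visit 6 (parent 13)
              6–13: parent, skip
        10–1: parent, skip
        visit 7 (parent 10)
          7–10: parent, skip
          visit 0 (parent 7)
            0–7: parent, skip
      1–9: parent, skip
      visit 3 (parent 1)
        3–1: parent, skip
    visit 2 (parent 9)
      2–9: parent, skip
    9–5: parent, skip
No non-parent visited neighbor found — the graph is a forest.

No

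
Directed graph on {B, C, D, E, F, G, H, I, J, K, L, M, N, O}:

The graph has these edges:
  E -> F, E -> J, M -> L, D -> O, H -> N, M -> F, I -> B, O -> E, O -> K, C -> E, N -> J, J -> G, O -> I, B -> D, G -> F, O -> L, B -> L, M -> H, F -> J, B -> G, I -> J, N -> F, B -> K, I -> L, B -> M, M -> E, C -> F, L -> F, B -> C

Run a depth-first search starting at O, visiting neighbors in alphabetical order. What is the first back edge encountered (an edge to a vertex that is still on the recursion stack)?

DFS from O (visiting neighbors in alphabetical order); mark gray on enter, black on exit:
O gray
  E gray
    F gray
      J gray
        G gray
          G→F: F is gray → back edge
First back edge: G → F.

G→F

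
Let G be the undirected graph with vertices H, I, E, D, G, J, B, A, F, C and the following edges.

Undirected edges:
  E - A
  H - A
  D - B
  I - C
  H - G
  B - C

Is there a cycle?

No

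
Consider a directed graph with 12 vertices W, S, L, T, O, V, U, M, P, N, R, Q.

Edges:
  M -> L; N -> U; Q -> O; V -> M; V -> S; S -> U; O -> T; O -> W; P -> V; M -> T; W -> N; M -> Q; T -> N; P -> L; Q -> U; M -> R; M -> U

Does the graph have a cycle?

No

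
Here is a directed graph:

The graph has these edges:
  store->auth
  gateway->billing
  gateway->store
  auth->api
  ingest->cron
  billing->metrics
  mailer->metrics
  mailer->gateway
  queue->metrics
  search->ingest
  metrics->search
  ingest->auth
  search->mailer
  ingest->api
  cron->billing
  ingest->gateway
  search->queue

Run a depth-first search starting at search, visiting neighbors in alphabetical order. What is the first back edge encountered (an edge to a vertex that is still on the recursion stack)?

metrics→search

DFS from search (visiting neighbors in alphabetical order); mark gray on enter, black on exit:
search gray
  ingest gray
    api gray
    api black
    auth gray
      auth→api: api black — skip
    auth black
    cron gray
      billing gray
        metrics gray
          metrics→search: search is gray → back edge
First back edge: metrics → search.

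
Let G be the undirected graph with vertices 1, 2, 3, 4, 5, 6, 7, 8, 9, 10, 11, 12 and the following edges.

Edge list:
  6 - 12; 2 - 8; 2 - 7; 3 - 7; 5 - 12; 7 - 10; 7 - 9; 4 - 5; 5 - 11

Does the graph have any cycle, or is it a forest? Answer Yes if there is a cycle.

No

DFS, tracking each vertex's parent; an edge to a visited non-parent vertex closes a cycle.
Start from 1:
visit 1 (parent –)
visit 2 (parent –)
  visit 7 (parent 2)
    7–2: parent, skip
    visit 3 (parent 7)
      3–7: parent, skip
    visit 9 (parent 7)
      9–7: parent, skip
    visit 10 (parent 7)
      10–7: parent, skip
  visit 8 (parent 2)
    8–2: parent, skip
visit 4 (parent –)
  visit 5 (parent 4)
    5–4: parent, skip
    visit 12 (parent 5)
      12–5: parent, skip
      visit 6 (parent 12)
        6–12: parent, skip
    visit 11 (parent 5)
      11–5: parent, skip
No non-parent visited neighbor found — the graph is a forest.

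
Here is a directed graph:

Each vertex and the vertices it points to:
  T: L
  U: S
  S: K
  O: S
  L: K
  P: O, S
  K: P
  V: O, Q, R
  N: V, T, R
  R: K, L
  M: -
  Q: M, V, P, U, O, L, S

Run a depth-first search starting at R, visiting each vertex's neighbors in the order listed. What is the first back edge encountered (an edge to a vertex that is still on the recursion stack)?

DFS from R (visiting each vertex's neighbors in the order listed); mark gray on enter, black on exit:
R gray
  K gray
    P gray
      O gray
        S gray
          S→K: K is gray → back edge
First back edge: S → K.

S->K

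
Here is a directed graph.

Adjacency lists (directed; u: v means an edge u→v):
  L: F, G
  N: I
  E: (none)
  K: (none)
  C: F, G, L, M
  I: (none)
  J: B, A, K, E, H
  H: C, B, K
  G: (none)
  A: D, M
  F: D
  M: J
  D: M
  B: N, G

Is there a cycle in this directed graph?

Yes

DFS with white/gray/black marking, starting from G:
G gray
G black
L gray
  F gray
    D gray
      M gray
        J gray
          B gray
            N gray
              I gray
              I black
            N black
            B→G: G black — skip
          B black
          A gray
            A→D: D is gray → back edge
Back edge found, so a cycle exists: D → M → J → A → D.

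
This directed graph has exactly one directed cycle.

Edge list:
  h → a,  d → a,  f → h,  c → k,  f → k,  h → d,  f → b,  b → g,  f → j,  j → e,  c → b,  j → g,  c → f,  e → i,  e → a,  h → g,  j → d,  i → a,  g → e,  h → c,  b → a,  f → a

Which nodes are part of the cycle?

DFS with gray/black marking from c:
c gray
  b gray
    g gray
      e gray
        a gray
        a black
        i gray
          i→a: a black — skip
        i black
      e black
    g black
    b→a: a black — skip
  b black
  k gray
  k black
  f gray
    f→k: k black — skip
    f→b: b black — skip
    f→a: a black — skip
    j gray
      j→g: g black — skip
      d gray
        d→a: a black — skip
      d black
      j→e: e black — skip
    j black
    h gray
      h→c: c is gray → back edge
Back edge closes the cycle c → f → h → c; its vertices are {c, f, h}.

c, f, h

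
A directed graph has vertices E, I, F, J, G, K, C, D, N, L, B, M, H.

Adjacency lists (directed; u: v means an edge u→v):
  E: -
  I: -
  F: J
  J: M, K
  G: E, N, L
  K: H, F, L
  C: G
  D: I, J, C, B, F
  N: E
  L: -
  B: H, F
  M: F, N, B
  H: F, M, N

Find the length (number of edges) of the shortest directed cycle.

3

For each vertex v, BFS finds the shortest path from v back to v.
The shortest such closed walk is B → H → M → B, length 3.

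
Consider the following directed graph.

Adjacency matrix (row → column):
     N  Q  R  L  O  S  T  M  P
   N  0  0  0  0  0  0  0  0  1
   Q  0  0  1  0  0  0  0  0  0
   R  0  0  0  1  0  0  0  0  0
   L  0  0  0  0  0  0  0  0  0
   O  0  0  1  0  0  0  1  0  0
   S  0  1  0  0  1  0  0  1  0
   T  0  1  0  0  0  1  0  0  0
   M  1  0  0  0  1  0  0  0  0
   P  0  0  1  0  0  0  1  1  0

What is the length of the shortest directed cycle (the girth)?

3

For each vertex v, BFS finds the shortest path from v back to v.
The shortest such closed walk is P → M → N → P, length 3.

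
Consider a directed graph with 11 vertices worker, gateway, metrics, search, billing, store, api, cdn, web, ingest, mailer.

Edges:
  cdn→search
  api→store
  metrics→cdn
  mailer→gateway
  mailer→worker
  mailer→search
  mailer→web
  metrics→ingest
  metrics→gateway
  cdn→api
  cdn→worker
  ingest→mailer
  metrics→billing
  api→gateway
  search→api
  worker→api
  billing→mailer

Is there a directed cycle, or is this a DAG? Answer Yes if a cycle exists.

No

DFS with white/gray/black marking, starting from cdn:
cdn gray
  search gray
    api gray
      store gray
      store black
      gateway gray
      gateway black
    api black
  search black
  cdn→api: api black — skip
  worker gray
    worker→api: api black — skip
  worker black
cdn black
metrics gray
  metrics→gateway: gateway black — skip
  billing gray
    mailer gray
      web gray
      web black
      mailer→worker: worker black — skip
      mailer→gateway: gateway black — skip
      mailer→search: search black — skip
    mailer black
  billing black
  metrics→cdn: cdn black — skip
  ingest gray
    ingest→mailer: mailer black — skip
  ingest black
metrics black
Every edge goes to a white or black vertex — no back edge, so the graph is acyclic.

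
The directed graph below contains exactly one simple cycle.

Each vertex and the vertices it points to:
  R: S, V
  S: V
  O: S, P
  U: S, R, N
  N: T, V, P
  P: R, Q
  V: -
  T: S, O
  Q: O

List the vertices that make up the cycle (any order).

O, P, Q

DFS with gray/black marking from P:
P gray
  R gray
    S gray
      V gray
      V black
    S black
    R→V: V black — skip
  R black
  Q gray
    O gray
      O→S: S black — skip
      O→P: P is gray → back edge
Back edge closes the cycle P → Q → O → P; its vertices are {O, P, Q}.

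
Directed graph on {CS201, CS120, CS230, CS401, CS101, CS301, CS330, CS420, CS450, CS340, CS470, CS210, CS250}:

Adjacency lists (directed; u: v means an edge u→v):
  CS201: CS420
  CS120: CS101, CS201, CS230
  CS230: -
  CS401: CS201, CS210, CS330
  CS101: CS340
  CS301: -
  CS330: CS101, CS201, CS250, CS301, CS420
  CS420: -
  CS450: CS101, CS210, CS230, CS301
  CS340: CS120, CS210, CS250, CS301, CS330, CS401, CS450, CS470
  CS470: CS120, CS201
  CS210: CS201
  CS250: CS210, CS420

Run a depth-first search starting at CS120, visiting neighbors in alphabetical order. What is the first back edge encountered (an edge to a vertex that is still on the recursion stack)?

DFS from CS120 (visiting neighbors in alphabetical order); mark gray on enter, black on exit:
CS120 gray
  CS101 gray
    CS340 gray
      CS340→CS120: CS120 is gray → back edge
First back edge: CS340 → CS120.

CS340->CS120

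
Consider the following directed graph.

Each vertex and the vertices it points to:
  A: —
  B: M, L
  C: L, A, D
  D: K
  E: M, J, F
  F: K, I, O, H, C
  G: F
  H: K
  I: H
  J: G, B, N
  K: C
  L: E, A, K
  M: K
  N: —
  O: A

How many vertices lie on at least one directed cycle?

A vertex is on a directed cycle iff it belongs to a strongly connected component of size ≥ 2 (or has a self-loop).
The vertices on cycles are {B, C, D, E, F, G, H, I, J, K, L, M} — 12 in total.

12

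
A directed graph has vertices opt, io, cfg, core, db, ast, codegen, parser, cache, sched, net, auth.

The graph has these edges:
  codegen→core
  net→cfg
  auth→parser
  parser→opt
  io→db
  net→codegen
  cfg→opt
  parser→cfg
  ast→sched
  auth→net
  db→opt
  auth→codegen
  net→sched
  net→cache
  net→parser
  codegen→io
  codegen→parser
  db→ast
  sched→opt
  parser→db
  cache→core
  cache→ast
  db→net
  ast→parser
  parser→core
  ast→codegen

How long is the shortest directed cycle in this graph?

For each vertex v, BFS finds the shortest path from v back to v.
The shortest such closed walk is net → parser → db → net, length 3.

3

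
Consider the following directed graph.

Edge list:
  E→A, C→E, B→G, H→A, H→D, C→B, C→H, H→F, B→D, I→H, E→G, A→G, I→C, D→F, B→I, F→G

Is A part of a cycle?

A lies on a cycle iff there is a path from A back to itself.
Exploring from A, it never reaches itself; equivalently, its strongly connected component is a singleton.

No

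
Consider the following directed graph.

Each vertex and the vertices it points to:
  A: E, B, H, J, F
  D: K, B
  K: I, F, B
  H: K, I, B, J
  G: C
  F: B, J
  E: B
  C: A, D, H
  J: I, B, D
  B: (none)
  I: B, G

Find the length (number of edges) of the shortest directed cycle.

4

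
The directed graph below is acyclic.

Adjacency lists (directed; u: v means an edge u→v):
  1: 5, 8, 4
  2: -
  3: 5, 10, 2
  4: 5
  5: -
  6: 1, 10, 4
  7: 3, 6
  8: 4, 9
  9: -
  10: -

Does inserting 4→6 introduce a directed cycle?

Yes

Adding 4→6 creates a cycle iff 6 can already reach 4.
Path from 6: 6 → 4.
So 6 → … → 4 → 6 is a cycle.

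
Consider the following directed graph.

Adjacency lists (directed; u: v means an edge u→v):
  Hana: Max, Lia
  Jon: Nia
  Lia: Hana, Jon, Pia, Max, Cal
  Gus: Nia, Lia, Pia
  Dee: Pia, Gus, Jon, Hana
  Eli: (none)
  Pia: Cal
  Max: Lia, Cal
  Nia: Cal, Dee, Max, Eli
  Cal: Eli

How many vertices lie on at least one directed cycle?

7

A vertex is on a directed cycle iff it belongs to a strongly connected component of size ≥ 2 (or has a self-loop).
The vertices on cycles are {Dee, Gus, Jon, Lia, Max, Nia, Hana} — 7 in total.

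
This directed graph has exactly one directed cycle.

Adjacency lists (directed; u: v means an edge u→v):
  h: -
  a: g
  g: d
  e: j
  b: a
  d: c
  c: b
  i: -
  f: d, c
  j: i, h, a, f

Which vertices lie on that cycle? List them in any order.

a, b, c, d, g

DFS with gray/black marking from a:
a gray
  g gray
    d gray
      c gray
        b gray
          b→a: a is gray → back edge
Back edge closes the cycle a → g → d → c → b → a; its vertices are {a, b, c, d, g}.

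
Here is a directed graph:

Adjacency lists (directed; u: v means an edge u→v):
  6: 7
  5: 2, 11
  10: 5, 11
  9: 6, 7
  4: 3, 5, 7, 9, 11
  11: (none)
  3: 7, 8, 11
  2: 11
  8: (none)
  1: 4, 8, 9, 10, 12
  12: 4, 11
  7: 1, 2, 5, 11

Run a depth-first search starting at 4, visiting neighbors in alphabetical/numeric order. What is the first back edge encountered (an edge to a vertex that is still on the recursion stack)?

1→4

DFS from 4 (visiting neighbors in alphabetical/numeric order); mark gray on enter, black on exit:
4 gray
  3 gray
    7 gray
      1 gray
        1→4: 4 is gray → back edge
First back edge: 1 → 4.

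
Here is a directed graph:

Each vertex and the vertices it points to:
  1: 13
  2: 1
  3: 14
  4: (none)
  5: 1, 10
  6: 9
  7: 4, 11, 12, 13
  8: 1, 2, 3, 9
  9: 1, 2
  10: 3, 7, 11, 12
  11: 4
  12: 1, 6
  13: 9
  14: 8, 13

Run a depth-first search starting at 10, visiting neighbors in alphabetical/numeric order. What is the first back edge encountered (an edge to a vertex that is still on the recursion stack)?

9->1

DFS from 10 (visiting neighbors in alphabetical/numeric order); mark gray on enter, black on exit:
10 gray
  3 gray
    14 gray
      8 gray
        1 gray
          13 gray
            9 gray
              9→1: 1 is gray → back edge
First back edge: 9 → 1.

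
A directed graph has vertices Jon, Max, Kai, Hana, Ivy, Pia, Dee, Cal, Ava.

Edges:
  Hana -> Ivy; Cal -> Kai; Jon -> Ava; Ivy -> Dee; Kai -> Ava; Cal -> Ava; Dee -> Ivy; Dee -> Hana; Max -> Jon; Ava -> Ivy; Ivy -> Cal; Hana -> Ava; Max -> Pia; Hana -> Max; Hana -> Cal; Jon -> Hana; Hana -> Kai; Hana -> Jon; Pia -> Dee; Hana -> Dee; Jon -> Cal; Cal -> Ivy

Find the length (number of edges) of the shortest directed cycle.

2

For each vertex v, BFS finds the shortest path from v back to v.
The shortest such closed walk is Hana → Dee → Hana, length 2.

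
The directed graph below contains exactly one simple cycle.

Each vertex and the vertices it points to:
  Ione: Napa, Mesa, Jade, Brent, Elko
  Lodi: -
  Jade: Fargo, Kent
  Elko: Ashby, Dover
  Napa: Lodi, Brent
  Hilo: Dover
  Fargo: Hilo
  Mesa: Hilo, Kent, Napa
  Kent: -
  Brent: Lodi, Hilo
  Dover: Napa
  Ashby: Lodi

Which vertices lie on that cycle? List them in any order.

Hilo, Napa, Brent, Dover

DFS with gray/black marking from Napa:
Napa gray
  Lodi gray
  Lodi black
  Brent gray
    Brent→Lodi: Lodi black — skip
    Hilo gray
      Dover gray
        Dover→Napa: Napa is gray → back edge
Back edge closes the cycle Napa → Brent → Hilo → Dover → Napa; its vertices are {Hilo, Napa, Brent, Dover}.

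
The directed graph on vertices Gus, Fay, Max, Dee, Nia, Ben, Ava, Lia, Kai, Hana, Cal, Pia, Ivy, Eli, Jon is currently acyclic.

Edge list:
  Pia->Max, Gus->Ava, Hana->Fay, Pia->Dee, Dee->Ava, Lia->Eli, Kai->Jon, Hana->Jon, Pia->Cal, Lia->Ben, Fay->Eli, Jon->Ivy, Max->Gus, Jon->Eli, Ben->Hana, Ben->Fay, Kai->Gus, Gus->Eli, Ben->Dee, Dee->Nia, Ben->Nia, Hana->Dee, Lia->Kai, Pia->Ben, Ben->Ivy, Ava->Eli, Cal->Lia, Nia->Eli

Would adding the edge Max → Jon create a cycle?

No

Adding Max→Jon creates a cycle iff Jon can already reach Max.
Explore from Jon: no path reaches Max. The graph stays acyclic.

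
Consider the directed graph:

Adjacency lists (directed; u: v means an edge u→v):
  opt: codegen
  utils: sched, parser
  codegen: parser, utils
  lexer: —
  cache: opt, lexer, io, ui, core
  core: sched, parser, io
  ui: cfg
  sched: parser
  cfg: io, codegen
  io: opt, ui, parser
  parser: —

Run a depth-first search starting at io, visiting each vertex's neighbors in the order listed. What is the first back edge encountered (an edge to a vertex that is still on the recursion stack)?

cfg->io

DFS from io (visiting each vertex's neighbors in the order listed); mark gray on enter, black on exit:
io gray
  opt gray
    codegen gray
      parser gray
      parser black
      utils gray
        sched gray
          sched→parser: parser black — skip
        sched black
        utils→parser: parser black — skip
      utils black
    codegen black
  opt black
  ui gray
    cfg gray
      cfg→io: io is gray → back edge
First back edge: cfg → io.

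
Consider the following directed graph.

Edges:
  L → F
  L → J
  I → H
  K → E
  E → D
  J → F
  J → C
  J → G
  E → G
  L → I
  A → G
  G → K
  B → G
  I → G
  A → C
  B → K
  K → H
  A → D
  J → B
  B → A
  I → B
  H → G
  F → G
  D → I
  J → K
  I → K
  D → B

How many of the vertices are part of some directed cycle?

8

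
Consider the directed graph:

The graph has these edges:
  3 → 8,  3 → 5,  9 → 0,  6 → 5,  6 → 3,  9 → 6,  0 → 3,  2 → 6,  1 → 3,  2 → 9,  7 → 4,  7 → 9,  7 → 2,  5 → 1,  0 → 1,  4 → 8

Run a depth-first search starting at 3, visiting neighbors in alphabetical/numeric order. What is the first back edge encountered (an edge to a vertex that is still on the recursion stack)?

1->3

DFS from 3 (visiting neighbors in alphabetical/numeric order); mark gray on enter, black on exit:
3 gray
  5 gray
    1 gray
      1→3: 3 is gray → back edge
First back edge: 1 → 3.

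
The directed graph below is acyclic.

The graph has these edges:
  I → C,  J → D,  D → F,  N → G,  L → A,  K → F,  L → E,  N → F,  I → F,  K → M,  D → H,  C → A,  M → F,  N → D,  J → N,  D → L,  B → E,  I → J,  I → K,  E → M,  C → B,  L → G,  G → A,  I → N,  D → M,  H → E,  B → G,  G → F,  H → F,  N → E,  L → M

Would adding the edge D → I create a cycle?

Yes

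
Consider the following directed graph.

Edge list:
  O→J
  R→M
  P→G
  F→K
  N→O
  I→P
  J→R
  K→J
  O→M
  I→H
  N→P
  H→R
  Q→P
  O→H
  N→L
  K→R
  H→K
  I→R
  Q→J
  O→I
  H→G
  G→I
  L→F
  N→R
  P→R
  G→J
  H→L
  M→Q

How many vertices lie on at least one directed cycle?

A vertex is on a directed cycle iff it belongs to a strongly connected component of size ≥ 2 (or has a self-loop).
The vertices on cycles are {F, G, H, I, J, K, L, M, P, Q, R} — 11 in total.

11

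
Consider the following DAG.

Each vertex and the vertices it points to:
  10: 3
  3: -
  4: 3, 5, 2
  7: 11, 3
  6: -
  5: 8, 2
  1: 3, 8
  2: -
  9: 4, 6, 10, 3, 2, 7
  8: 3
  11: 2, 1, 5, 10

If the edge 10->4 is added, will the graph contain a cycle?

Adding 10→4 creates a cycle iff 4 can already reach 10.
Explore from 4: no path reaches 10. The graph stays acyclic.

No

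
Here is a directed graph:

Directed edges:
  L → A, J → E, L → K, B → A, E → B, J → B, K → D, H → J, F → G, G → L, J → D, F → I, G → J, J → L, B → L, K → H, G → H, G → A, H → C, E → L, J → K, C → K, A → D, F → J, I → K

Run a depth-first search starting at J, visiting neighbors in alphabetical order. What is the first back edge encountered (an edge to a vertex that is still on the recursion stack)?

DFS from J (visiting neighbors in alphabetical order); mark gray on enter, black on exit:
J gray
  B gray
    A gray
      D gray
      D black
    A black
    L gray
      L→A: A black — skip
      K gray
        K→D: D black — skip
        H gray
          C gray
            C→K: K is gray → back edge
First back edge: C → K.

C→K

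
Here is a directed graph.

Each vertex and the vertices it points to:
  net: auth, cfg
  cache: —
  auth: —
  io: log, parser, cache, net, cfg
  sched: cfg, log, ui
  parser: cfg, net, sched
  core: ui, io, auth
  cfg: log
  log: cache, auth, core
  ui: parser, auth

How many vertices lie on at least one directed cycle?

8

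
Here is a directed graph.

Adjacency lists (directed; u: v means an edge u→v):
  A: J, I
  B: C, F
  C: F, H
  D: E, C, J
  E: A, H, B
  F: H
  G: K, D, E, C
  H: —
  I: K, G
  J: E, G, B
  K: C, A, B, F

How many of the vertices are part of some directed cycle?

A vertex is on a directed cycle iff it belongs to a strongly connected component of size ≥ 2 (or has a self-loop).
The vertices on cycles are {A, D, E, G, I, J, K} — 7 in total.

7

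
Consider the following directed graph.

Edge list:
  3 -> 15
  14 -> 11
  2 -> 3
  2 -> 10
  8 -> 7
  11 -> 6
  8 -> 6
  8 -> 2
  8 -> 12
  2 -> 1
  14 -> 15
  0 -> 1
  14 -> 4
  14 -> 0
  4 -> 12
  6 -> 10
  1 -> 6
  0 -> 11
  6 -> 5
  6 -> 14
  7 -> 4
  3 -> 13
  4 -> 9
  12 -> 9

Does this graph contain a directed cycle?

Yes

DFS with white/gray/black marking, starting from 12:
12 gray
  9 gray
  9 black
12 black
0 gray
  1 gray
    6 gray
      14 gray
        15 gray
        15 black
        14→0: 0 is gray → back edge
Back edge found, so a cycle exists: 0 → 1 → 6 → 14 → 0.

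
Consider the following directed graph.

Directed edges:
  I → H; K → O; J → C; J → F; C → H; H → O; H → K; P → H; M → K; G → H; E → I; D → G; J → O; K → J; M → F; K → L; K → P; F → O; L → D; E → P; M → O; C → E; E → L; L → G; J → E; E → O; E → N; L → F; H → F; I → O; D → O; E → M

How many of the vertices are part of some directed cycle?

11

A vertex is on a directed cycle iff it belongs to a strongly connected component of size ≥ 2 (or has a self-loop).
The vertices on cycles are {C, D, E, G, H, I, J, K, L, M, P} — 11 in total.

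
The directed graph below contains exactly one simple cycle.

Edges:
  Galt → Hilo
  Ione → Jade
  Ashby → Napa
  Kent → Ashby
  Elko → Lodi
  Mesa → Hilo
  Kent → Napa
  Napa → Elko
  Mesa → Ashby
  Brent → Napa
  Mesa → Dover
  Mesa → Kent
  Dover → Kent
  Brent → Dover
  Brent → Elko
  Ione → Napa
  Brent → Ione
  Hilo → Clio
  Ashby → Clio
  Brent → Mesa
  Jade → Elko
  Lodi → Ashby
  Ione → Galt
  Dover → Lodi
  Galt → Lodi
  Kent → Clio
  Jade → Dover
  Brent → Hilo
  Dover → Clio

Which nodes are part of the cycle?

Elko, Lodi, Napa, Ashby

DFS with gray/black marking from Elko:
Elko gray
  Lodi gray
    Ashby gray
      Napa gray
        Napa→Elko: Elko is gray → back edge
Back edge closes the cycle Elko → Lodi → Ashby → Napa → Elko; its vertices are {Elko, Lodi, Napa, Ashby}.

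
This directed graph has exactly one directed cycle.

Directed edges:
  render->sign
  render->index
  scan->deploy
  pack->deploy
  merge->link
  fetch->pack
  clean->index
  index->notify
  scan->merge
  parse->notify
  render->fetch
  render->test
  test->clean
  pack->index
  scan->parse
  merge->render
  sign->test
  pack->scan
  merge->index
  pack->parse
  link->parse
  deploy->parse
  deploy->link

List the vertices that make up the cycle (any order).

pack, scan, fetch, merge, render

DFS with gray/black marking from render:
render gray
  test gray
    clean gray
      index gray
        notify gray
        notify black
      index black
    clean black
  test black
  render→index: index black — skip
  fetch gray
    pack gray
      scan gray
        parse gray
          parse→notify: notify black — skip
        parse black
        merge gray
          merge→render: render is gray → back edge
Back edge closes the cycle render → fetch → pack → scan → merge → render; its vertices are {pack, scan, fetch, merge, render}.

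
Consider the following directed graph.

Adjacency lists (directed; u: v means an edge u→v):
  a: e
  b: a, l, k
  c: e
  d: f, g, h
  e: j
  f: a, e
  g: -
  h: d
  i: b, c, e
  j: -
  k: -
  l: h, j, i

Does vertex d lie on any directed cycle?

Yes

d is on a cycle iff d can reach itself via ≥1 edge.
d → h → d — yes.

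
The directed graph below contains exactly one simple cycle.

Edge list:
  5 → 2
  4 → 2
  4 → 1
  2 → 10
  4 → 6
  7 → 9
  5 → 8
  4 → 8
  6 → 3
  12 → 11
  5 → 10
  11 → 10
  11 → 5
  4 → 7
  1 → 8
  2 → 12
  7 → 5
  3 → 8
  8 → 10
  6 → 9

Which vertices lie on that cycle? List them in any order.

2, 5, 11, 12

DFS with gray/black marking from 2:
2 gray
  10 gray
  10 black
  12 gray
    11 gray
      11→10: 10 black — skip
      5 gray
        5→10: 10 black — skip
        8 gray
          8→10: 10 black — skip
        8 black
        5→2: 2 is gray → back edge
Back edge closes the cycle 2 → 12 → 11 → 5 → 2; its vertices are {2, 5, 11, 12}.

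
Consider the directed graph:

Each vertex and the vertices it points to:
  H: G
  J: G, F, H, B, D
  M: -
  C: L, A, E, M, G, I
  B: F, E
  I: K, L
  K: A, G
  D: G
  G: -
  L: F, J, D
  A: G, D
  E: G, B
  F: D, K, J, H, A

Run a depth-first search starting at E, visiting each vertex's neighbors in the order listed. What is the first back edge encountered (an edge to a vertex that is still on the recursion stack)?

J->F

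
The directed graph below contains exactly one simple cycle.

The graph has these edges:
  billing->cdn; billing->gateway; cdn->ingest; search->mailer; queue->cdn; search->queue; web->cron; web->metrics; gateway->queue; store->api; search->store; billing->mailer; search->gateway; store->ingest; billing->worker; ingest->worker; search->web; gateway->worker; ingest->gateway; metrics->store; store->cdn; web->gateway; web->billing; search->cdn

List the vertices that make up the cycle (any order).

cdn, queue, ingest, gateway

DFS with gray/black marking from queue:
queue gray
  cdn gray
    ingest gray
      worker gray
      worker black
      gateway gray
        gateway→worker: worker black — skip
        gateway→queue: queue is gray → back edge
Back edge closes the cycle queue → cdn → ingest → gateway → queue; its vertices are {cdn, queue, ingest, gateway}.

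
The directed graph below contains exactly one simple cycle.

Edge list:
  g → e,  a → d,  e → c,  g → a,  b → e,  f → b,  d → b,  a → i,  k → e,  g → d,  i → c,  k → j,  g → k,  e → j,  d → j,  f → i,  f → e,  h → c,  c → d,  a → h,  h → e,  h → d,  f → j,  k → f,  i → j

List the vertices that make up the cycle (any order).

b, c, d, e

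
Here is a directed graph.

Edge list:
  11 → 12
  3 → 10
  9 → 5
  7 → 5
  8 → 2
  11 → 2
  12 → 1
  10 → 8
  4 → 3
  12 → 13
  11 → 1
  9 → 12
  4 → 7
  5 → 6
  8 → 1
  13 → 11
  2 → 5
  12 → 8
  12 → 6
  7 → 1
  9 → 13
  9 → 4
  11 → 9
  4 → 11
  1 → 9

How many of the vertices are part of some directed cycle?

A vertex is on a directed cycle iff it belongs to a strongly connected component of size ≥ 2 (or has a self-loop).
The vertices on cycles are {1, 3, 4, 7, 8, 9, 10, 11, 12, 13} — 10 in total.

10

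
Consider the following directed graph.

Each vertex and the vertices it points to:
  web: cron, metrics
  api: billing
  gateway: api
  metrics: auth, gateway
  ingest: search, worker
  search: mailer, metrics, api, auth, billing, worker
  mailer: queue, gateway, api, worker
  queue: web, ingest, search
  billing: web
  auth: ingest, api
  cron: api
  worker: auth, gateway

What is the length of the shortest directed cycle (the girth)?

For each vertex v, BFS finds the shortest path from v back to v.
The shortest such closed walk is search → mailer → queue → search, length 3.

3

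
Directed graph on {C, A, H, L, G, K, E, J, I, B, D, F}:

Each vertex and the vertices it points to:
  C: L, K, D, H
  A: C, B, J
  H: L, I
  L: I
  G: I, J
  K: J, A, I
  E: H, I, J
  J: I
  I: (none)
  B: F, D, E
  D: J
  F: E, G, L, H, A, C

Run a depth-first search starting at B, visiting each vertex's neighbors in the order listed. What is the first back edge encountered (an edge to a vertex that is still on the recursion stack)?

DFS from B (visiting each vertex's neighbors in the order listed); mark gray on enter, black on exit:
B gray
  F gray
    E gray
      H gray
        L gray
          I gray
          I black
        L black
        H→I: I black — skip
      H black
      E→I: I black — skip
      J gray
        J→I: I black — skip
      J black
    E black
    G gray
      G→I: I black — skip
      G→J: J black — skip
    G black
    F→L: L black — skip
    F→H: H black — skip
    A gray
      C gray
        C→L: L black — skip
        K gray
          K→J: J black — skip
          K→A: A is gray → back edge
First back edge: K → A.

K→A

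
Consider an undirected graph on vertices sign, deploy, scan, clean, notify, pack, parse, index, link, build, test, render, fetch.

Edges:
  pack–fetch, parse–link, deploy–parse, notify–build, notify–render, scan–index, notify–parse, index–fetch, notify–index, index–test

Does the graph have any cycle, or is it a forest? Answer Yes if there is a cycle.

No

DFS, tracking each vertex's parent; an edge to a visited non-parent vertex closes a cycle.
Start from notify:
visit notify (parent –)
  visit render (parent notify)
    render–notify: parent, skip
  visit build (parent notify)
    build–notify: parent, skip
  visit parse (parent notify)
    visit deploy (parent parse)
      deploy–parse: parent, skip
    visit link (parent parse)
      link–parse: parent, skip
    parse–notify: parent, skip
  visit index (parent notify)
    visit scan (parent index)
      scan–index: parent, skip
    visit fetch (parent index)
      fetch–index: parent, skip
      visit pack (parent fetch)
        pack–fetch: parent, skip
    visit test (parent index)
      test–index: parent, skip
    index–notify: parent, skip
visit sign (parent –)
visit clean (parent –)
No non-parent visited neighbor found — the graph is a forest.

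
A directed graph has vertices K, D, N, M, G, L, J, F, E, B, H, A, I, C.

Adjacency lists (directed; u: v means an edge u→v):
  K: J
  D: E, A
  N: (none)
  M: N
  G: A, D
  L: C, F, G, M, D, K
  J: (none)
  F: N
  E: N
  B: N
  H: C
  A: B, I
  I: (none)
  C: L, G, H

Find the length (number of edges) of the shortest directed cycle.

2

For each vertex v, BFS finds the shortest path from v back to v.
The shortest such closed walk is C → H → C, length 2.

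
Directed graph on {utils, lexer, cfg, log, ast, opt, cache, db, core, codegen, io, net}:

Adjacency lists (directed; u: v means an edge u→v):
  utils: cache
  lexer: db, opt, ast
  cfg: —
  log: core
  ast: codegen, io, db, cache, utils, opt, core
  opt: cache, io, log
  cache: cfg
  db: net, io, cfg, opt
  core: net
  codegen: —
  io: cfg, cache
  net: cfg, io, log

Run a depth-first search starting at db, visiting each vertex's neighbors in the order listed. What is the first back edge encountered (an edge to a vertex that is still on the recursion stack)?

core→net

DFS from db (visiting each vertex's neighbors in the order listed); mark gray on enter, black on exit:
db gray
  net gray
    cfg gray
    cfg black
    io gray
      io→cfg: cfg black — skip
      cache gray
        cache→cfg: cfg black — skip
      cache black
    io black
    log gray
      core gray
        core→net: net is gray → back edge
First back edge: core → net.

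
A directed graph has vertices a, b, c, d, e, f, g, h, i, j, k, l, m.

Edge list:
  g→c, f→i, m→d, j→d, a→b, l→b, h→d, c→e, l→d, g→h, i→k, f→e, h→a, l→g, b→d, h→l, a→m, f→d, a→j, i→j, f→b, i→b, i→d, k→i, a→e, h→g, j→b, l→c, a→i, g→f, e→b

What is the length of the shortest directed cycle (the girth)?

2

For each vertex v, BFS finds the shortest path from v back to v.
The shortest such closed walk is g → h → g, length 2.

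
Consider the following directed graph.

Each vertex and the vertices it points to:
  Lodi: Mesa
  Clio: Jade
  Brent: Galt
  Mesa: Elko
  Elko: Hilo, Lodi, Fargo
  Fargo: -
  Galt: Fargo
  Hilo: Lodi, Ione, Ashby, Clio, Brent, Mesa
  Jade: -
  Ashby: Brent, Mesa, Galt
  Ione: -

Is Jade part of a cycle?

Jade lies on a cycle iff there is a path from Jade back to itself.
Exploring from Jade, it never reaches itself; equivalently, its strongly connected component is a singleton.

No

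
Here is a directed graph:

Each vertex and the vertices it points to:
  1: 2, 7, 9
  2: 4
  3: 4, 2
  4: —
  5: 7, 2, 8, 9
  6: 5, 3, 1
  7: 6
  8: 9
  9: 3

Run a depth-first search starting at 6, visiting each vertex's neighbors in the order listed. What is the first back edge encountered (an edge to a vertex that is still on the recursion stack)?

7→6

DFS from 6 (visiting each vertex's neighbors in the order listed); mark gray on enter, black on exit:
6 gray
  5 gray
    7 gray
      7→6: 6 is gray → back edge
First back edge: 7 → 6.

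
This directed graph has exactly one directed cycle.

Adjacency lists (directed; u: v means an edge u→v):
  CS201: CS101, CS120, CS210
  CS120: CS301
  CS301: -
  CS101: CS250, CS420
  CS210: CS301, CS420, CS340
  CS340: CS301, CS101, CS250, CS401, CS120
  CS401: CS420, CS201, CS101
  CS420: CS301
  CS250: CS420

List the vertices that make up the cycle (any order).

CS201, CS210, CS340, CS401

DFS with gray/black marking from CS210:
CS210 gray
  CS301 gray
  CS301 black
  CS420 gray
    CS420→CS301: CS301 black — skip
  CS420 black
  CS340 gray
    CS340→CS301: CS301 black — skip
    CS101 gray
      CS250 gray
        CS250→CS420: CS420 black — skip
      CS250 black
      CS101→CS420: CS420 black — skip
    CS101 black
    CS340→CS250: CS250 black — skip
    CS401 gray
      CS401→CS420: CS420 black — skip
      CS201 gray
        CS201→CS101: CS101 black — skip
        CS120 gray
          CS120→CS301: CS301 black — skip
        CS120 black
        CS201→CS210: CS210 is gray → back edge
Back edge closes the cycle CS210 → CS340 → CS401 → CS201 → CS210; its vertices are {CS201, CS210, CS340, CS401}.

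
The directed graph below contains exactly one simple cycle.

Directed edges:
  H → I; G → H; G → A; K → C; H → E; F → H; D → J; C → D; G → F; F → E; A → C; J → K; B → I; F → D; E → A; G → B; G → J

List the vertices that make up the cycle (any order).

C, D, J, K

DFS with gray/black marking from J:
J gray
  K gray
    C gray
      D gray
        D→J: J is gray → back edge
Back edge closes the cycle J → K → C → D → J; its vertices are {C, D, J, K}.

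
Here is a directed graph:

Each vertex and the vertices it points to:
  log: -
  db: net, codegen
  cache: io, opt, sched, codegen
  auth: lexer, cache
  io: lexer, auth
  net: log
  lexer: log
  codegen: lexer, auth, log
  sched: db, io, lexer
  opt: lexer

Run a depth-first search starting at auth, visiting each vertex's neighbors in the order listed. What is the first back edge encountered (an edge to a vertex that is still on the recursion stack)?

io->auth

DFS from auth (visiting each vertex's neighbors in the order listed); mark gray on enter, black on exit:
auth gray
  lexer gray
    log gray
    log black
  lexer black
  cache gray
    io gray
      io→lexer: lexer black — skip
      io→auth: auth is gray → back edge
First back edge: io → auth.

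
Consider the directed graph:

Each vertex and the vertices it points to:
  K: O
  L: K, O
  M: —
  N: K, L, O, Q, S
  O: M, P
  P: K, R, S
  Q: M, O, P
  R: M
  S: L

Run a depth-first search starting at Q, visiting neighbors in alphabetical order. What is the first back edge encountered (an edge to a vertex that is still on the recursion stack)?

DFS from Q (visiting neighbors in alphabetical order); mark gray on enter, black on exit:
Q gray
  M gray
  M black
  O gray
    O→M: M black — skip
    P gray
      K gray
        K→O: O is gray → back edge
First back edge: K → O.

K→O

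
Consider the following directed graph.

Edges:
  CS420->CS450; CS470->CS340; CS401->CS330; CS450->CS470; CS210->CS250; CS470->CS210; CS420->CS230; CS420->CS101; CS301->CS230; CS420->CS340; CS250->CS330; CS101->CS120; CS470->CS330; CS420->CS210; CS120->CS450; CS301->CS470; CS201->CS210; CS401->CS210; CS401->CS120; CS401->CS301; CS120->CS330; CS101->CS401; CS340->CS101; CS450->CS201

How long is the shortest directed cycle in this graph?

For each vertex v, BFS finds the shortest path from v back to v.
The shortest such closed walk is CS101 → CS401 → CS301 → CS470 → CS340 → CS101, length 5.

5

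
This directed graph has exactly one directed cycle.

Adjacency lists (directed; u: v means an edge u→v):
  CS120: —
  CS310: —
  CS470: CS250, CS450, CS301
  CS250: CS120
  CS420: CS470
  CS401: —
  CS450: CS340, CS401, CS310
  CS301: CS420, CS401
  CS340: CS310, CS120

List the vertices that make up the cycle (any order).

CS301, CS420, CS470

DFS with gray/black marking from CS420:
CS420 gray
  CS470 gray
    CS250 gray
      CS120 gray
      CS120 black
    CS250 black
    CS450 gray
      CS340 gray
        CS310 gray
        CS310 black
        CS340→CS120: CS120 black — skip
      CS340 black
      CS401 gray
      CS401 black
      CS450→CS310: CS310 black — skip
    CS450 black
    CS301 gray
      CS301→CS420: CS420 is gray → back edge
Back edge closes the cycle CS420 → CS470 → CS301 → CS420; its vertices are {CS301, CS420, CS470}.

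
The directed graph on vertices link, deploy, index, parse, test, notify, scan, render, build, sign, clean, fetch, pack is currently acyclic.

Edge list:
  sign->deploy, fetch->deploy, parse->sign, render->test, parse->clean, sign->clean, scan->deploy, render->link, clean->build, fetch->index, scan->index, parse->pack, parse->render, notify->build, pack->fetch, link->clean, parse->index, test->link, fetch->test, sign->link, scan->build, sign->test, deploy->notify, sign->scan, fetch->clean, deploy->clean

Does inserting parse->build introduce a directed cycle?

No

Adding parse→build creates a cycle iff build can already reach parse.
Explore from build: no path reaches parse. The graph stays acyclic.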